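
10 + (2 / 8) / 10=401 / 40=10.02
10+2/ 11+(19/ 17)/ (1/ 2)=2322/ 187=12.42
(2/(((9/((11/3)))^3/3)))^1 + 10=68272/6561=10.41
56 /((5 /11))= 616 /5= 123.20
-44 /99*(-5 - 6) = 44 /9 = 4.89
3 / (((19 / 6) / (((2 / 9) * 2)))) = 8 / 19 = 0.42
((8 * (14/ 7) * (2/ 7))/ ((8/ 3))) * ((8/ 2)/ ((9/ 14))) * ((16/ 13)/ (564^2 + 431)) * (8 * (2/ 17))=8192/ 211183401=0.00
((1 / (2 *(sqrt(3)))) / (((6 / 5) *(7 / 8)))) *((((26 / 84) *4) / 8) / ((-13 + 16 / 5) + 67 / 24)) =-0.01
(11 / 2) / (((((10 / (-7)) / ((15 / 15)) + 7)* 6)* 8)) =77 / 3744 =0.02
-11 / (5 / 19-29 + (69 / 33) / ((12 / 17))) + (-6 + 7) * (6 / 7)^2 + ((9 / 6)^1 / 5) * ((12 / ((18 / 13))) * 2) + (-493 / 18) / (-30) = 12442579007 / 1710453780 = 7.27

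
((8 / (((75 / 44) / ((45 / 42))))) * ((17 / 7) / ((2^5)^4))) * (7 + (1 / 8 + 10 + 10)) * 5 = 5797 / 3670016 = 0.00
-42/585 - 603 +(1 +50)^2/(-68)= -500231/780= -641.32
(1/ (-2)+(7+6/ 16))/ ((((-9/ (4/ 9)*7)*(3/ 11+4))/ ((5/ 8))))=-3025/ 426384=-0.01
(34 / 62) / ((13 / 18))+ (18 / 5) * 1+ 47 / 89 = 876481 / 179335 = 4.89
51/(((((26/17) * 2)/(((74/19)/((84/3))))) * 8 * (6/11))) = 0.53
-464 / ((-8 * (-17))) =-58 / 17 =-3.41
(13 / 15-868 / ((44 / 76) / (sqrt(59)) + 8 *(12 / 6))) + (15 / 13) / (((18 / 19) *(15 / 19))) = -330716218603 / 6379334910 + 181412 *sqrt(59) / 5452423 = -51.59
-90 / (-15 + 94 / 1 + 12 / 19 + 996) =-1710 / 20437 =-0.08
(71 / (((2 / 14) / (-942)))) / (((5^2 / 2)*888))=-78029 / 1850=-42.18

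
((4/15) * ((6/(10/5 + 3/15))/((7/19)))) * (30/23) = 2.57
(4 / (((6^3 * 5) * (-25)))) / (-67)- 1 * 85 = -38441249 / 452250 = -85.00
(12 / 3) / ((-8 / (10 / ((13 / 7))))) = -35 / 13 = -2.69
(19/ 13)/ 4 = 19/ 52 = 0.37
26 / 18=13 / 9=1.44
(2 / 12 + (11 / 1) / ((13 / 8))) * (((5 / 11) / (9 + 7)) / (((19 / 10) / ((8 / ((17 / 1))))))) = 13525 / 277134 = 0.05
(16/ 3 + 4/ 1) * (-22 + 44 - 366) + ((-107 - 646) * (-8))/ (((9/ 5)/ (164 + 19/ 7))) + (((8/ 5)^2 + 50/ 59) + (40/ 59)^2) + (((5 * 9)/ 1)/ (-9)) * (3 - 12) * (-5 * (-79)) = 1046267827489/ 1827525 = 572505.34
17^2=289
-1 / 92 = -0.01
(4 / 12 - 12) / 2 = -35 / 6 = -5.83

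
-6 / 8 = -3 / 4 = -0.75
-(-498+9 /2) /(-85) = -987 /170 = -5.81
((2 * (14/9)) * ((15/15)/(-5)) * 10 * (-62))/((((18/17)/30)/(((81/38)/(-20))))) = -22134/19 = -1164.95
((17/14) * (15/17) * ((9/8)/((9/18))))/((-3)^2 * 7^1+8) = 135/3976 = 0.03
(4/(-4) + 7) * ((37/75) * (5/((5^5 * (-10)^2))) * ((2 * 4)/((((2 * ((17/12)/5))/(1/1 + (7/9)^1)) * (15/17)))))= 4736/3515625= 0.00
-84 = -84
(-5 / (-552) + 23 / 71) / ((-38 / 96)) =-26102 / 31027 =-0.84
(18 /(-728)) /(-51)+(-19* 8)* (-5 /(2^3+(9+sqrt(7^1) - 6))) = 1361369 /18564 - 20* sqrt(7) /3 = 55.70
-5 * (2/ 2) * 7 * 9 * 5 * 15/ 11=-23625/ 11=-2147.73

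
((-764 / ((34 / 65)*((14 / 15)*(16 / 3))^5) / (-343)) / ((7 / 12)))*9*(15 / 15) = 61854750140625 / 2877340019326976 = 0.02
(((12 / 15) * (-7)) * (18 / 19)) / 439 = -504 / 41705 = -0.01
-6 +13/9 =-41/9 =-4.56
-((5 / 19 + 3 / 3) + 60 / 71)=-2.11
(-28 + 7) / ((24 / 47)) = -329 / 8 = -41.12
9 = 9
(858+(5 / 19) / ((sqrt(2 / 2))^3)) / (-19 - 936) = -16307 / 18145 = -0.90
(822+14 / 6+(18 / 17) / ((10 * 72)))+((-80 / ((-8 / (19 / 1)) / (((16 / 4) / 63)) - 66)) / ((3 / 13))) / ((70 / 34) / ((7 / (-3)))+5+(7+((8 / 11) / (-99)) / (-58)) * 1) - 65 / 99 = 7616377540229729 / 9241970391720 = 824.11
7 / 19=0.37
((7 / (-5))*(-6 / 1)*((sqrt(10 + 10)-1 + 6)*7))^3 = 965662992*sqrt(5) / 25 + 432007128 / 5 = 172772949.34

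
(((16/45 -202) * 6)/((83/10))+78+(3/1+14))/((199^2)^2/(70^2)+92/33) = -681349900/4295444587939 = -0.00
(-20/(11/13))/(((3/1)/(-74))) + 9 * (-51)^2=791737/33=23992.03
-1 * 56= -56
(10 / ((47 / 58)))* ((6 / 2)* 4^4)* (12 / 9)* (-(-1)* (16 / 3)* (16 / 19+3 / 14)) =1335132160 / 18753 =71195.66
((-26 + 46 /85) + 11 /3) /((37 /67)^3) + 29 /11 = -126.76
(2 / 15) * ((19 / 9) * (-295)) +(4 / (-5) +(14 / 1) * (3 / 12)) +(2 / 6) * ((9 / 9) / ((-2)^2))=-43337 / 540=-80.25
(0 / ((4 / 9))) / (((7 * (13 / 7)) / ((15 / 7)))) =0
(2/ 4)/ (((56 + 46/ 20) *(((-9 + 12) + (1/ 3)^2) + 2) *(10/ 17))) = 153/ 53636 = 0.00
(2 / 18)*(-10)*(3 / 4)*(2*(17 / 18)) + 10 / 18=-55 / 54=-1.02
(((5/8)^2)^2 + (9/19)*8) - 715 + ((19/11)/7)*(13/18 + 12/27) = -1825393981/2568192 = -710.77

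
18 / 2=9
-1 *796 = -796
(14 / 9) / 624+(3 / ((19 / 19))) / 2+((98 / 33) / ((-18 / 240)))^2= 1599637097 / 1019304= 1569.34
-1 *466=-466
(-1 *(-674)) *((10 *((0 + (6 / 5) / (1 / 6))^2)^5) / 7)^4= 1926991992093047916066967835089297216093833776049273198029133840384 / 34939148463308811187744140625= 55152803569802791426696080000000000000.00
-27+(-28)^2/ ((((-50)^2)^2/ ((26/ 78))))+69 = 49218799/ 1171875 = 42.00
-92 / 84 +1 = -2 / 21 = -0.10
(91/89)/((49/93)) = 1209/623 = 1.94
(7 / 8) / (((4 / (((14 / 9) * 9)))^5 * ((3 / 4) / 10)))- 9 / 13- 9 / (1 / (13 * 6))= 6770225 / 1248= 5424.86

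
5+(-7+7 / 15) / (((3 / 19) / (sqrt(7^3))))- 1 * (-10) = 15- 13034 * sqrt(7) / 45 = -751.33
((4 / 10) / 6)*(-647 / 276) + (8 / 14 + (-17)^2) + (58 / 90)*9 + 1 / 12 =855775 / 2898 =295.30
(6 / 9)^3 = 8 / 27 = 0.30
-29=-29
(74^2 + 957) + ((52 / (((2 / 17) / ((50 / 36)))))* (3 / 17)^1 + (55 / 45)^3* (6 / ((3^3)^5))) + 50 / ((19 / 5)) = 434227857690580 / 66248903619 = 6554.49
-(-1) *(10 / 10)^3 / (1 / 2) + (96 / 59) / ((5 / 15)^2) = 982 / 59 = 16.64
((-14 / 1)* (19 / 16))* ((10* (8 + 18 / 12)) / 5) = -2527 / 8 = -315.88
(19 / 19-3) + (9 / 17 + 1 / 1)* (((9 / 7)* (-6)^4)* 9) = 2729138 / 119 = 22933.93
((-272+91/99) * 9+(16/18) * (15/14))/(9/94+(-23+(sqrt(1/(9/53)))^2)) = 158866674/1108415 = 143.33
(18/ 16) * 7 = 7.88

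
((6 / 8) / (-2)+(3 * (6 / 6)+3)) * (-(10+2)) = -67.50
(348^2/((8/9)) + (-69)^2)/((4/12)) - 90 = 422919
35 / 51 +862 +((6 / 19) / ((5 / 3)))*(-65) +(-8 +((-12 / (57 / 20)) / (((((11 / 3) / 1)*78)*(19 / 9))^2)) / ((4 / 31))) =6025681180568 / 7153244241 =842.37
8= 8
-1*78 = -78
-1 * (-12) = 12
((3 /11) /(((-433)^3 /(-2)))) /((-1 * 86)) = -0.00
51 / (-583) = -51 / 583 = -0.09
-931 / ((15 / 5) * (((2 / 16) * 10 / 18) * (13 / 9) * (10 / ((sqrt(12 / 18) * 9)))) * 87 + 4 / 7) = 1824342912 / 4351580881-46435580100 * sqrt(6) / 4351580881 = -25.72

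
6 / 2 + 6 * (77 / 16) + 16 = 383 / 8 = 47.88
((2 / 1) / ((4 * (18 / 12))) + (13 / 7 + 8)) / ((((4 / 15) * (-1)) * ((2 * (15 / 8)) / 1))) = -214 / 21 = -10.19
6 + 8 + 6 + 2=22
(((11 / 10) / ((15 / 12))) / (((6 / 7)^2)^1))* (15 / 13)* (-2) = -539 / 195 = -2.76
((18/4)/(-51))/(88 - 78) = -3/340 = -0.01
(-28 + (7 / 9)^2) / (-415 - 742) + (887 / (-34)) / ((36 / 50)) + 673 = 4058107405 / 6372756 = 636.79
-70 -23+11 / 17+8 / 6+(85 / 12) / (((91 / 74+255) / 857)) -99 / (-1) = 61253759 / 1934022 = 31.67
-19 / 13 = -1.46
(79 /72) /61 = 79 /4392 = 0.02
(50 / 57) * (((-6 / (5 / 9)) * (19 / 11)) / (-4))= 45 / 11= 4.09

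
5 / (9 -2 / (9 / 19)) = 45 / 43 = 1.05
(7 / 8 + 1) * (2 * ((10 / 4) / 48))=25 / 128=0.20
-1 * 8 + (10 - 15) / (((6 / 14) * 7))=-29 / 3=-9.67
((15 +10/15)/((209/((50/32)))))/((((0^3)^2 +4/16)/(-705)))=-276125/836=-330.29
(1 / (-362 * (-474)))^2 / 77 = 1 / 2267068014288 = 0.00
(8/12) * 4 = 8/3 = 2.67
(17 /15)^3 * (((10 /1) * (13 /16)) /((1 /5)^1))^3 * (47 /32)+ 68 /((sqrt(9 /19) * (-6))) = 63413933375 /442368- 34 * sqrt(19) /9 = 143334.62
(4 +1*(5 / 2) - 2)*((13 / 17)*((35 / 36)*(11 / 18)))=5005 / 2448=2.04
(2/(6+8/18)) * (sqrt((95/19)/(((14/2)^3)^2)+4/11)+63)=9 * sqrt(5177161)/109417+567/29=19.74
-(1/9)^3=-0.00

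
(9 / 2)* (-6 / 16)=-27 / 16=-1.69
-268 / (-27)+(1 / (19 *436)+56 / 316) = 178522333 / 17669772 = 10.10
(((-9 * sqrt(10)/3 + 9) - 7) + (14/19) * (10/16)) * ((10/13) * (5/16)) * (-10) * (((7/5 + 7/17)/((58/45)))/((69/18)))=6.19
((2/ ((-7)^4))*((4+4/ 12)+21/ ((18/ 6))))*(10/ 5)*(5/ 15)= 136/ 21609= 0.01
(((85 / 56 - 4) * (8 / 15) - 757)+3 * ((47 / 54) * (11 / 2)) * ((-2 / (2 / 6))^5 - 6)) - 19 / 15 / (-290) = -571021167 / 5075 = -112516.49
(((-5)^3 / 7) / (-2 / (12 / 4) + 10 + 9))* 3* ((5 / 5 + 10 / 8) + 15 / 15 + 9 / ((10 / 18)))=-17505 / 308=-56.83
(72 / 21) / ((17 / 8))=192 / 119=1.61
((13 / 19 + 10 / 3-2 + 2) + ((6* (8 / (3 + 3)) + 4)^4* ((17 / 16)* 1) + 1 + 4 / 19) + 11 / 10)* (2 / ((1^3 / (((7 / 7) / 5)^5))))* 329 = 4132847663 / 890625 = 4640.39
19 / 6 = 3.17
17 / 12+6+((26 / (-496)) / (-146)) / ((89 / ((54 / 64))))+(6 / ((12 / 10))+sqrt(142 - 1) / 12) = sqrt(141) / 12+3841235357 / 309361152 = 13.41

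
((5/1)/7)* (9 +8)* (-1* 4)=-340/7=-48.57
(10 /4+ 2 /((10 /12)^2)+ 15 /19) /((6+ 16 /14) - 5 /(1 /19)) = -41027 /584250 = -0.07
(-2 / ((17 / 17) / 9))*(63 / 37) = -1134 / 37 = -30.65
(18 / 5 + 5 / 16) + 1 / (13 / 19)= 5589 / 1040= 5.37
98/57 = 1.72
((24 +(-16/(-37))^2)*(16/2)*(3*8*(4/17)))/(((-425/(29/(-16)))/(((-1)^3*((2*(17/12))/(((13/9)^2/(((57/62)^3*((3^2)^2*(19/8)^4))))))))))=-19006512381441367623/1499802679897600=-12672.68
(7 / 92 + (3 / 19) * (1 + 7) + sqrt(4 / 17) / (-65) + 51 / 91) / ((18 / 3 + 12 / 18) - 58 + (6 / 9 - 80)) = -906537 / 62354656 + 3 * sqrt(17) / 216580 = -0.01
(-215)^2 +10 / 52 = 1201855 / 26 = 46225.19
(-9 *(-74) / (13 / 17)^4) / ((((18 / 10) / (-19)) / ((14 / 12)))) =-2055034205 / 85683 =-23984.15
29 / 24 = 1.21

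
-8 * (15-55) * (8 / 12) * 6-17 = 1263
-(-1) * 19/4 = 19/4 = 4.75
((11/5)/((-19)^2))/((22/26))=13/1805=0.01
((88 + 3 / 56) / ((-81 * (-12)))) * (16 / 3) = 4931 / 10206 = 0.48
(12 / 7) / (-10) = -6 / 35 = -0.17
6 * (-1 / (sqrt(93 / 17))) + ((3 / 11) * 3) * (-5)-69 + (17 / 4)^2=-9685 / 176-2 * sqrt(1581) / 31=-57.59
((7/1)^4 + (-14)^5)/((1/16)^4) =-35089481728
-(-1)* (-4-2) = -6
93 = 93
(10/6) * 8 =40/3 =13.33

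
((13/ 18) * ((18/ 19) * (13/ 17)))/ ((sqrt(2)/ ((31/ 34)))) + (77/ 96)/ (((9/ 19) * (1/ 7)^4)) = 5239 * sqrt(2)/ 21964 + 3512663/ 864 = 4065.92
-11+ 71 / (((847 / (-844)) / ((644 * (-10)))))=55128749 / 121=455609.50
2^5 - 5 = 27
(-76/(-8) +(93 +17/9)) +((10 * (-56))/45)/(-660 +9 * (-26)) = 840025/8046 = 104.40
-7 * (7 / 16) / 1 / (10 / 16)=-49 / 10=-4.90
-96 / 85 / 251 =-96 / 21335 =-0.00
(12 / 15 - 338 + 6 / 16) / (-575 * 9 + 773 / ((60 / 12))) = 13473 / 200816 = 0.07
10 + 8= 18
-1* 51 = -51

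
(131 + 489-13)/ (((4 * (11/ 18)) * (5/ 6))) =16389/ 55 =297.98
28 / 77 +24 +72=1060 / 11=96.36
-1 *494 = -494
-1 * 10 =-10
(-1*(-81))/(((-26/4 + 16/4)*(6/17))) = -459/5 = -91.80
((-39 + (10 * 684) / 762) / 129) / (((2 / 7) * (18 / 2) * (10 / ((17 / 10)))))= -151249 / 9829800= -0.02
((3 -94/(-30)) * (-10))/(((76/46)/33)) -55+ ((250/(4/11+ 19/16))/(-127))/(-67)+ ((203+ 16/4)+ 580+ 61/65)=-492.10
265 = 265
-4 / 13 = -0.31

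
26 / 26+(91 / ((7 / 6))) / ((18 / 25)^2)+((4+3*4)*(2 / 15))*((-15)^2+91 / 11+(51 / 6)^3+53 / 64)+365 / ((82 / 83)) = 2330.46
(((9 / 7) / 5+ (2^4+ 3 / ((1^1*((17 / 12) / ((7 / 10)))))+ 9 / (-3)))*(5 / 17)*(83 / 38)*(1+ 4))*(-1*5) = -9098875 / 38437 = -236.72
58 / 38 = 1.53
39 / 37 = 1.05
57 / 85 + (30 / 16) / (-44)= 18789 / 29920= 0.63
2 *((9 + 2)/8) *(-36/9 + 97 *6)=3179/2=1589.50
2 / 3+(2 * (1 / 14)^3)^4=7086739046915 / 10630108570368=0.67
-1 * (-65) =65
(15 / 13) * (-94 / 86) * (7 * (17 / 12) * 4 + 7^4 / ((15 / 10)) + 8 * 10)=-93295 / 43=-2169.65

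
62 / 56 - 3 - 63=-1817 / 28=-64.89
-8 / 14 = -4 / 7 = -0.57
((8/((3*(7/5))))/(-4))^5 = -0.02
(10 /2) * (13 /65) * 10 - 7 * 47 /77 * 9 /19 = 1667 /209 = 7.98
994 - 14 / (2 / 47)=665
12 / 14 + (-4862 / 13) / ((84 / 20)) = -1852 / 21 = -88.19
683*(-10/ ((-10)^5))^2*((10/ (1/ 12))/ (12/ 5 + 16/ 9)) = 18441/ 94000000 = 0.00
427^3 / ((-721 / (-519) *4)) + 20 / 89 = 513739497419 / 36668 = 14010567.73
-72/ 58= -36/ 29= -1.24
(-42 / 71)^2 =1764 / 5041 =0.35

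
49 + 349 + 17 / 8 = 3201 / 8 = 400.12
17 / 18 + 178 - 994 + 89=-13069 / 18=-726.06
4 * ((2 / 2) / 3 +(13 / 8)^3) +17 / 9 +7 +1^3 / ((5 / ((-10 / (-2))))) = 32701 / 1152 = 28.39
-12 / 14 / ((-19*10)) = 3 / 665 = 0.00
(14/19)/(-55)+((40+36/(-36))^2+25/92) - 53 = 141158357/96140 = 1468.26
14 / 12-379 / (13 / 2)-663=-720.14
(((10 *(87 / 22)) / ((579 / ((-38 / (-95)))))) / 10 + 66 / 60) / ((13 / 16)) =187288 / 137995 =1.36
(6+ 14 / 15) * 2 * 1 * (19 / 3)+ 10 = 4402 / 45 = 97.82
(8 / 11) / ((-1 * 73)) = -8 / 803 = -0.01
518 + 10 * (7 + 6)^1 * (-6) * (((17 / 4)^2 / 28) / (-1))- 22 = 111907 / 112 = 999.17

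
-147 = -147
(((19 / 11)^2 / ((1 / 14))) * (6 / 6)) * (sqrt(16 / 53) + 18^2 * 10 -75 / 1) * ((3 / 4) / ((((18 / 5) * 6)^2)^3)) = 39484375 * sqrt(53) / 1696104172173312 + 41656015625 / 42669287350272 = 0.00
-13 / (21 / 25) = -325 / 21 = -15.48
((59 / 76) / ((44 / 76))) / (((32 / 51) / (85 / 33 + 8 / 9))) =344029 / 46464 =7.40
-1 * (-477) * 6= 2862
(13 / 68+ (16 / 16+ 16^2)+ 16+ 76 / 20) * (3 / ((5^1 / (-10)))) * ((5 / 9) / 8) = -94177 / 816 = -115.41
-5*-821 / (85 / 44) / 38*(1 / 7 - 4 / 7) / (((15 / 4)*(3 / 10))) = -144496 / 6783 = -21.30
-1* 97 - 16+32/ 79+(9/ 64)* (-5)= -572835/ 5056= -113.30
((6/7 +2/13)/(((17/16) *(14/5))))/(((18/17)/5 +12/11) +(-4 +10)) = 50600/1087359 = 0.05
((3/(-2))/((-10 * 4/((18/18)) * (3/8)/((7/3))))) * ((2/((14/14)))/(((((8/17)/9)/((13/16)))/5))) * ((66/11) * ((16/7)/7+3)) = 324207/448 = 723.68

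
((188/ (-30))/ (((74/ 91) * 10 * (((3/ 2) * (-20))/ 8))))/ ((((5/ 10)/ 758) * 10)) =6483932/ 208125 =31.15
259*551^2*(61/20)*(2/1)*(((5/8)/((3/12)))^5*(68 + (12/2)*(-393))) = -107267540387792.97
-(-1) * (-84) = -84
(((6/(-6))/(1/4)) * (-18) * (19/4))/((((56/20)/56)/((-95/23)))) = -649800/23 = -28252.17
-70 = -70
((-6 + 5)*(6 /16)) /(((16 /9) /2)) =-27 /64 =-0.42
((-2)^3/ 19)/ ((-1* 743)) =8/ 14117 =0.00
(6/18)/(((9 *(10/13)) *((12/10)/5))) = 65/324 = 0.20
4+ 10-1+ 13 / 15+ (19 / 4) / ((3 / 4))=101 / 5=20.20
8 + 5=13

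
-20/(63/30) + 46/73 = -13634/1533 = -8.89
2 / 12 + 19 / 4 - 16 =-133 / 12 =-11.08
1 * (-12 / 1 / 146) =-6 / 73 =-0.08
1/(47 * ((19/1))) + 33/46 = 0.72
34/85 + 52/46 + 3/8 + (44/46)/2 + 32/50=13909/4600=3.02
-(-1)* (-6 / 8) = -3 / 4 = -0.75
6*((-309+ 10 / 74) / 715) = -68568 / 26455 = -2.59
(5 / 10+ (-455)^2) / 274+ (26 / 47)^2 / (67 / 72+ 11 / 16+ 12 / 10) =1856068561671 / 2456169428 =755.68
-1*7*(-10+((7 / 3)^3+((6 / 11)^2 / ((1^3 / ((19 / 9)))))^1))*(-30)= 699.68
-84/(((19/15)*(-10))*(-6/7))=-147/19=-7.74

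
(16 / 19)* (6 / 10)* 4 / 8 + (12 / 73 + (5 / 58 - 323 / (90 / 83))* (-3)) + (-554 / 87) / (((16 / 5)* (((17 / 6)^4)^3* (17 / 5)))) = 1068237996358922019872698 / 1195175526652726511853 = 893.79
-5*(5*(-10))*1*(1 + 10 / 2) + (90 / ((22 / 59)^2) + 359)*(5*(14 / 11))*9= 78706245 / 1331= 59133.17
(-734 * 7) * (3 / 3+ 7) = -41104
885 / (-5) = -177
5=5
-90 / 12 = -15 / 2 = -7.50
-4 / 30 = -2 / 15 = -0.13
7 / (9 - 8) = 7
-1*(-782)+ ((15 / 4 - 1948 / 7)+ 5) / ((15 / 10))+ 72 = 28321 / 42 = 674.31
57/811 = 0.07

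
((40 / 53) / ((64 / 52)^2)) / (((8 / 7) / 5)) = 29575 / 13568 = 2.18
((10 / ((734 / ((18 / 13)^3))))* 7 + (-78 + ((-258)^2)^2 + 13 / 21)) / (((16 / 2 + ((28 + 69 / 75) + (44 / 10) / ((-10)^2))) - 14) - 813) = -18755741603815857250 / 3344277493011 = -5608309.01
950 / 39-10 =560 / 39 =14.36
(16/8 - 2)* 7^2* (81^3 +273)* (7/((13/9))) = 0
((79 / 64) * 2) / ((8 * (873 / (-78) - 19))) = -1027 / 100480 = -0.01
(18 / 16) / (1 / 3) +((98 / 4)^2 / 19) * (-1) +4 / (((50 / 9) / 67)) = 76087 / 3800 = 20.02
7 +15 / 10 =8.50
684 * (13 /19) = 468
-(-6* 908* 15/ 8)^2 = -104346225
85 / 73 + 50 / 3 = 3905 / 219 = 17.83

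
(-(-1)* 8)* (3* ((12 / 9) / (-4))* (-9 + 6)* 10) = 240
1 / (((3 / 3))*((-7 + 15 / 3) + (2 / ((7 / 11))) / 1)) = 7 / 8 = 0.88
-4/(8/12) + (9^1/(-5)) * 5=-15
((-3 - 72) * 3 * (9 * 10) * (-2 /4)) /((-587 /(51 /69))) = -172125 /13501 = -12.75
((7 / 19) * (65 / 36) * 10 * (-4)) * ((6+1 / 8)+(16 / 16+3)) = -20475 / 76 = -269.41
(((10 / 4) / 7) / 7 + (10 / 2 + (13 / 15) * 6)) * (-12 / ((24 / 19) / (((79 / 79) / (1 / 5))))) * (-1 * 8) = 190874 / 49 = 3895.39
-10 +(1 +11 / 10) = -79 / 10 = -7.90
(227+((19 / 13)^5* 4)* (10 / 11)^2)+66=315.05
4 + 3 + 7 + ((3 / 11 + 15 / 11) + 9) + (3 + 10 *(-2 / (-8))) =663 / 22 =30.14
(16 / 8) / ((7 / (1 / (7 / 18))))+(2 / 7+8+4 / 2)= 540 / 49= 11.02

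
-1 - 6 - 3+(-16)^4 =65526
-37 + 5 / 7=-254 / 7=-36.29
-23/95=-0.24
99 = 99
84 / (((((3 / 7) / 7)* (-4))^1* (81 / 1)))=-343 / 81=-4.23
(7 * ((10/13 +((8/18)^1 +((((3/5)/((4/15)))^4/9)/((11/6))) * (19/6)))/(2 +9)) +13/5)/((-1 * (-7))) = 117829861/126846720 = 0.93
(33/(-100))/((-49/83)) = 2739/4900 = 0.56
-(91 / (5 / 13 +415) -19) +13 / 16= 211609 / 10800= 19.59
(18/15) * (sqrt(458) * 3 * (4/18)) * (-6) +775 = 775 - 24 * sqrt(458)/5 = 672.28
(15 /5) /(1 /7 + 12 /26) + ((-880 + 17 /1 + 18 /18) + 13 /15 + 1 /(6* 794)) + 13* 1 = -73642423 /87340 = -843.17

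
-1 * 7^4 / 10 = -240.10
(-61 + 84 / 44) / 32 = -325 / 176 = -1.85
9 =9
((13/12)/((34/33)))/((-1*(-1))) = 143/136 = 1.05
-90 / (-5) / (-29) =-18 / 29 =-0.62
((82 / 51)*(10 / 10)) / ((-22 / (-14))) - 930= -521156 / 561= -928.98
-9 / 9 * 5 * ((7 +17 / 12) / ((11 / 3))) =-505 / 44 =-11.48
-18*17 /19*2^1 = -612 /19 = -32.21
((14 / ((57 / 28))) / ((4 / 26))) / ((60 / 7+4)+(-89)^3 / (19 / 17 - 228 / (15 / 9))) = 10826452 / 1261414377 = 0.01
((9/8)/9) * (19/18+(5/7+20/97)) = 24151/97776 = 0.25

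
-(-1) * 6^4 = 1296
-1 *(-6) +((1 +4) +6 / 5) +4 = 81 / 5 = 16.20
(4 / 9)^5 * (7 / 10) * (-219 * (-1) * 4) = 1046528 / 98415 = 10.63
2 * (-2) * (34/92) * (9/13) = -1.02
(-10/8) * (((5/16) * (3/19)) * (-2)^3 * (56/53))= 525/1007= 0.52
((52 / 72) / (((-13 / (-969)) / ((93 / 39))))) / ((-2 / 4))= -10013 / 39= -256.74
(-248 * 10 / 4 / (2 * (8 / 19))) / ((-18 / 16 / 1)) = 5890 / 9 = 654.44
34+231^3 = 12326425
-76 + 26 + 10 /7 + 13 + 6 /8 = -975 /28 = -34.82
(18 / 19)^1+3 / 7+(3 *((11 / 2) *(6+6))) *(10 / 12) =22128 / 133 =166.38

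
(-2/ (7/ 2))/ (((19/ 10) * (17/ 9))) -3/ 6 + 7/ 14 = -360/ 2261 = -0.16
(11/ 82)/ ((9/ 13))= 143/ 738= 0.19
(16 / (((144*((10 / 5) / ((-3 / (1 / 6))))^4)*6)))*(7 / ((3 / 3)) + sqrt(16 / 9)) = 1012.50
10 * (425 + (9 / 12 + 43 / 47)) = 401065 / 94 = 4266.65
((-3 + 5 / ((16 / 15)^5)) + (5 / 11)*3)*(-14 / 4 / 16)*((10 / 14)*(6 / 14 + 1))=-0.44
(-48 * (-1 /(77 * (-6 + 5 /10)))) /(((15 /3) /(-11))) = 96 /385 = 0.25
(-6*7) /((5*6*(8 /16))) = -14 /5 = -2.80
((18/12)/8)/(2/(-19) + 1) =57/272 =0.21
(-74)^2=5476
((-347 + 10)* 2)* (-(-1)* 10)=-6740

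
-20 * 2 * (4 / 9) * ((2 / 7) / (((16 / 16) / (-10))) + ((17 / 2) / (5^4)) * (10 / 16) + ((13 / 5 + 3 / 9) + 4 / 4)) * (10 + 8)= -182228 / 525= -347.10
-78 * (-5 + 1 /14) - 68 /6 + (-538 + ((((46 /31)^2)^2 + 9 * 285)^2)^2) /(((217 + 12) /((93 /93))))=666248599596203349830903680917681914378 /3498177792482213933751165129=190455899933.96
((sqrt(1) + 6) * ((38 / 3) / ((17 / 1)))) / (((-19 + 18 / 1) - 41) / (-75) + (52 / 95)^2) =1200325 / 197829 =6.07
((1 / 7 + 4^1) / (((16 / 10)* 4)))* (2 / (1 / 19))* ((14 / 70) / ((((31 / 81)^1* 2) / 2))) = 44631 / 3472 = 12.85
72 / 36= 2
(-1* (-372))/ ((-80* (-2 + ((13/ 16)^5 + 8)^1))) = -24379392/ 33313745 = -0.73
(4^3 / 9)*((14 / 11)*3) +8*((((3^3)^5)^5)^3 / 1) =59413650722777578667421801314868619991852096172562473903073974829528479875371248486234668852022341912930781848 / 33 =1800413658265987232346115000000000000000000000000000000000000000000000000000000000000000000000000000000000000.00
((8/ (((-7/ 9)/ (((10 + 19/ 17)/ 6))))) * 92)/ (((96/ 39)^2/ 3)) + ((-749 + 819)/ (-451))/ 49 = -868.15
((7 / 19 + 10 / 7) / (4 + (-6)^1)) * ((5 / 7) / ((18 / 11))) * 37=-14.51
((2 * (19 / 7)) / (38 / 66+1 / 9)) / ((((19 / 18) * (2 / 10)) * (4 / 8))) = 8910 / 119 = 74.87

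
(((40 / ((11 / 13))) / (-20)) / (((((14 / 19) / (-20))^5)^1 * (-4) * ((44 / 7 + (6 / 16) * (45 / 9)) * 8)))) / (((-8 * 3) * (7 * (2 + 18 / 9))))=100591521875 / 506932734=198.43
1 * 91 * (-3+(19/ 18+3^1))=1729/ 18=96.06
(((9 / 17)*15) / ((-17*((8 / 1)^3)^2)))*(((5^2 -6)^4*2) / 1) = -17593335 / 37879808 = -0.46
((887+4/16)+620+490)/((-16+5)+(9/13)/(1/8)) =-103857/284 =-365.69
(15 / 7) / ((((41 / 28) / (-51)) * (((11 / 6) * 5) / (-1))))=3672 / 451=8.14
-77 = -77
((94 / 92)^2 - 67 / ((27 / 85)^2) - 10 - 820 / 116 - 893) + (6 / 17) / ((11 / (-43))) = -13170624297701 / 8365324572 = -1574.43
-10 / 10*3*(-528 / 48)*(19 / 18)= 209 / 6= 34.83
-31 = -31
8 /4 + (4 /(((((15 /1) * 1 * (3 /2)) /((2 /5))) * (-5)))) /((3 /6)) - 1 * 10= -9032 /1125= -8.03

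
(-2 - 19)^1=-21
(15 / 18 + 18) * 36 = 678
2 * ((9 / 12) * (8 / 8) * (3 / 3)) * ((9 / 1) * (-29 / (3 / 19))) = -4959 / 2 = -2479.50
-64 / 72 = -8 / 9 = -0.89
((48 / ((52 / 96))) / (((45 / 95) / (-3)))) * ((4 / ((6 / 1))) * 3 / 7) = -14592 / 91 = -160.35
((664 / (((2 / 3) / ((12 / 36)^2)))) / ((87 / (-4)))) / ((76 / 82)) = -27224 / 4959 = -5.49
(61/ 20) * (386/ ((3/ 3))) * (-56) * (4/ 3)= -1318576/ 15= -87905.07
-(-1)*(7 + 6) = 13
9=9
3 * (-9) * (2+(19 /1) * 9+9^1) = -4914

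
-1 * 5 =-5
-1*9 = -9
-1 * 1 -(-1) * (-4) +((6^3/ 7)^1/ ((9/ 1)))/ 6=-31/ 7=-4.43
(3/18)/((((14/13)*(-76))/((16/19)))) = -13/7581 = -0.00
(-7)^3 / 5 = -343 / 5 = -68.60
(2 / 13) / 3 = 2 / 39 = 0.05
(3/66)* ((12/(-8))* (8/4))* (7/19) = -21/418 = -0.05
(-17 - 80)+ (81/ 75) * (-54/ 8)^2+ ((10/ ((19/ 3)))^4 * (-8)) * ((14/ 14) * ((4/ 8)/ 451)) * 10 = -48.34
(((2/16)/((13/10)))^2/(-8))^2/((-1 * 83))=-625/38839304192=-0.00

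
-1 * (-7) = 7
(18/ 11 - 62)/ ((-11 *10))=332/ 605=0.55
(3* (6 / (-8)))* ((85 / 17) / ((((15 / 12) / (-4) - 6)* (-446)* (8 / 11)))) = -495 / 90092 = -0.01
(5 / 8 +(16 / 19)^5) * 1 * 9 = 186921927 / 19808792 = 9.44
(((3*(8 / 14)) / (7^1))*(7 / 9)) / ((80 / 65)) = 13 / 84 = 0.15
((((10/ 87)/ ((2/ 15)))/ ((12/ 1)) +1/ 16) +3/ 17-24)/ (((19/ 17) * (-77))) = 80083/ 290928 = 0.28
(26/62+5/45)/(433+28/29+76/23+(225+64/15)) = 246790/310094457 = 0.00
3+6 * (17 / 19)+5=254 / 19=13.37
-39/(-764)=39/764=0.05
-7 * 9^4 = -45927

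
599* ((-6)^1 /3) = -1198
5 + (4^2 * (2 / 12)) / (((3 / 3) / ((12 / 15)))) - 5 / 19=1958 / 285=6.87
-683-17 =-700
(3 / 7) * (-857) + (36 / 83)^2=-17702547 / 48223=-367.10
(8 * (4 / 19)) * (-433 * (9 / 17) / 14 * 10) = -623520 / 2261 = -275.77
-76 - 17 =-93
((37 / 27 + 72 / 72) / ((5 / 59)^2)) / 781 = 222784 / 527175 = 0.42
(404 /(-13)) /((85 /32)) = -12928 /1105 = -11.70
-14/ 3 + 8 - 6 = -8/ 3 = -2.67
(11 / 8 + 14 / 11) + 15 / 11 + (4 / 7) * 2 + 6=6871 / 616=11.15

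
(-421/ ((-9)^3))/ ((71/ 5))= 0.04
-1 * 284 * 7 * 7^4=-4773188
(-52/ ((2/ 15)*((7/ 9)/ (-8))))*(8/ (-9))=-24960/ 7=-3565.71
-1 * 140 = -140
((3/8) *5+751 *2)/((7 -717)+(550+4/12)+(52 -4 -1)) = -36093/2704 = -13.35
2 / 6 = 1 / 3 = 0.33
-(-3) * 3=9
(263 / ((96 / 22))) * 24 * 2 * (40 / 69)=1677.10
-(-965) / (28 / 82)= 39565 / 14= 2826.07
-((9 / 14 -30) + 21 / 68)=29.05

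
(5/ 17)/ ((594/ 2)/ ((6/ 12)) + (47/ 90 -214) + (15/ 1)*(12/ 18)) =450/ 597499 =0.00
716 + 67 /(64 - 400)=240509 /336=715.80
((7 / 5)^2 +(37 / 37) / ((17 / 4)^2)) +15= 122936 / 7225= 17.02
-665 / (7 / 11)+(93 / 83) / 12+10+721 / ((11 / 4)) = -2821991 / 3652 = -772.72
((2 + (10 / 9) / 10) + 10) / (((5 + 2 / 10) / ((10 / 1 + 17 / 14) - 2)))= 23435 / 1092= 21.46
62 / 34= 31 / 17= 1.82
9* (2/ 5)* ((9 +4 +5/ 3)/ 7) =7.54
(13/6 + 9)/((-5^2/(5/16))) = -67/480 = -0.14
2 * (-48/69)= -32/23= -1.39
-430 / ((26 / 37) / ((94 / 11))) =-747770 / 143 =-5229.16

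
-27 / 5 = -5.40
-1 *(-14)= 14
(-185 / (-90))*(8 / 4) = 37 / 9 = 4.11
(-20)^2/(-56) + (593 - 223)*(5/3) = 12800/21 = 609.52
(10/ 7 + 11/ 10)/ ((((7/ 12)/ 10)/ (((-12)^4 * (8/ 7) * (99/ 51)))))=11627421696/ 5831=1994069.92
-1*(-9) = 9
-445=-445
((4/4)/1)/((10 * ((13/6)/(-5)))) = -3/13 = -0.23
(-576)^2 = 331776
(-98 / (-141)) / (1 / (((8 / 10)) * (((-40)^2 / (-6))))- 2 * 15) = -62720 / 2707623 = -0.02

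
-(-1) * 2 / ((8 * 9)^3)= 1 / 186624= 0.00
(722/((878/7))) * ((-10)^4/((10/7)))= 17689000/439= 40293.85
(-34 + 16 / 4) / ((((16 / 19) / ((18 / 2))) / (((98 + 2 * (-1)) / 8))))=-7695 / 2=-3847.50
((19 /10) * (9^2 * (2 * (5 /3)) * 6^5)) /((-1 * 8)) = -498636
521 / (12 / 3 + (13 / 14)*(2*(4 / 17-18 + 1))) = -61999 / 3229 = -19.20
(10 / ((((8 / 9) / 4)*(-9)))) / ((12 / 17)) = -85 / 12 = -7.08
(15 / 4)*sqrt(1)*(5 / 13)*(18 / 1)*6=2025 / 13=155.77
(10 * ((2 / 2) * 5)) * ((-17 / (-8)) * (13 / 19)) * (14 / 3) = 339.25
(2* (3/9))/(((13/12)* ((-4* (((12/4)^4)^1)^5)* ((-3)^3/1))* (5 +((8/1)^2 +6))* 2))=1/91789599356325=0.00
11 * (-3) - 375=-408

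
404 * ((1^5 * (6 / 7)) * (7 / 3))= 808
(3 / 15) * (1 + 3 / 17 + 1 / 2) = 57 / 170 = 0.34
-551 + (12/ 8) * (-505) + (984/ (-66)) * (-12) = -24851/ 22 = -1129.59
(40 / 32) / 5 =1 / 4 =0.25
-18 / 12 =-3 / 2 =-1.50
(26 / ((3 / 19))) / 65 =38 / 15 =2.53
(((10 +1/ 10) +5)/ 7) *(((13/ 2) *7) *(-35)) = -13741/ 4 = -3435.25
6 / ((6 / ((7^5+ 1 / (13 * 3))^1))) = 655474 / 39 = 16807.03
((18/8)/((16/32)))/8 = 9/16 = 0.56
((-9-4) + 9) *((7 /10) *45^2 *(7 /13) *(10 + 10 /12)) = -33075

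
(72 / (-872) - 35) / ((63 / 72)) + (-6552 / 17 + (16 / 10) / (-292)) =-2014548542 / 4734415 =-425.51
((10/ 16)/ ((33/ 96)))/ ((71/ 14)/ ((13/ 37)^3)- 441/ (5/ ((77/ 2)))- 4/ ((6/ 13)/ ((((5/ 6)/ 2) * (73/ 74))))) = -2048482800/ 3698096932013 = -0.00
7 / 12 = 0.58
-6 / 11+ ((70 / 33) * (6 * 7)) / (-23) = -1118 / 253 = -4.42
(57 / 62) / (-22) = -57 / 1364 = -0.04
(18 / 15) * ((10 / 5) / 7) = 12 / 35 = 0.34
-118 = -118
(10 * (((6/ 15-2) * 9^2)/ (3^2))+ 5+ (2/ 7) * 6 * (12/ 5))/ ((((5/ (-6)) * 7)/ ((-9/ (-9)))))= 28326/ 1225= 23.12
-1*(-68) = 68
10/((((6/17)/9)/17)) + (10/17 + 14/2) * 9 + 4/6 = 224602/51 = 4403.96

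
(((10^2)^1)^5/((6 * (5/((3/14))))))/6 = 250000000/21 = 11904761.90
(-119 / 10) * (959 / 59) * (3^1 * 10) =-342363 / 59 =-5802.76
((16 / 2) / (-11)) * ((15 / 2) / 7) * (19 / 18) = -190 / 231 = -0.82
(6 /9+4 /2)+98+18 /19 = 101.61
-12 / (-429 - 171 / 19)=2 / 73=0.03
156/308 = 39/77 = 0.51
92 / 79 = 1.16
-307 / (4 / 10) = -1535 / 2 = -767.50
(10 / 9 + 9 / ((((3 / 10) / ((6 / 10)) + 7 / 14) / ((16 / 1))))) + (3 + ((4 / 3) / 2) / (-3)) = 1331 / 9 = 147.89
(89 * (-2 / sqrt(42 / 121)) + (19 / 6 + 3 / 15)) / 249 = 101 / 7470 -979 * sqrt(42) / 5229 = -1.20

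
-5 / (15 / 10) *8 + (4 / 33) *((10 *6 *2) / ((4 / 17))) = 1160 / 33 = 35.15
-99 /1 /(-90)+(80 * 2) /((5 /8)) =257.10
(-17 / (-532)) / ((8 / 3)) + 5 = 21331 / 4256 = 5.01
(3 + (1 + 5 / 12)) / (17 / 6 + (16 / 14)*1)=371 / 334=1.11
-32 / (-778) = 16 / 389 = 0.04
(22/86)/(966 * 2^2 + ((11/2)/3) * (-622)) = 33/351353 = 0.00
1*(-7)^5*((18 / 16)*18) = -1361367 / 4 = -340341.75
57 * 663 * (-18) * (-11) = 7482618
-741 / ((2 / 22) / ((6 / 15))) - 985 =-21227 / 5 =-4245.40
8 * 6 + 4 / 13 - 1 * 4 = 576 / 13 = 44.31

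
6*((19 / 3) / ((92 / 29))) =551 / 46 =11.98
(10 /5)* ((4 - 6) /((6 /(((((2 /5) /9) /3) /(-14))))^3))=1 /45571065750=0.00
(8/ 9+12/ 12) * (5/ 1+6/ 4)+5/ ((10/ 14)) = 347/ 18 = 19.28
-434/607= -0.71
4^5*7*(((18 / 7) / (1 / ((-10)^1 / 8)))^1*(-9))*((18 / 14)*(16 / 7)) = 29859840 / 49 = 609384.49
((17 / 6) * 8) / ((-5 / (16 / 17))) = -64 / 15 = -4.27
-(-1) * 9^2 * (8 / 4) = 162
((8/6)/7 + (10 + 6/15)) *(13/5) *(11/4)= 39754/525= 75.72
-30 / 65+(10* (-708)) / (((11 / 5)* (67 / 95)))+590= -3973.56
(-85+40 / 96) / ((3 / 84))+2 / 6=-2368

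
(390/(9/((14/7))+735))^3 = 17576000/119823157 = 0.15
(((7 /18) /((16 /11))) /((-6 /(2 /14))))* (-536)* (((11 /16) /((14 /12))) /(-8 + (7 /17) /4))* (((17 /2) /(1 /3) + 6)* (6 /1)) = -137819 /2864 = -48.12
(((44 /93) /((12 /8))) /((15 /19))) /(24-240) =-209 /112995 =-0.00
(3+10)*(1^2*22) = 286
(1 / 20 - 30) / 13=-599 / 260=-2.30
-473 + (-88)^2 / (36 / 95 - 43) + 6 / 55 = -145772841 / 222695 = -654.59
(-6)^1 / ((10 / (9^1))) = -27 / 5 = -5.40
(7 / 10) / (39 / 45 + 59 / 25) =105 / 484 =0.22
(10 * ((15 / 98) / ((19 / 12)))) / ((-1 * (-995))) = 180 / 185269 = 0.00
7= 7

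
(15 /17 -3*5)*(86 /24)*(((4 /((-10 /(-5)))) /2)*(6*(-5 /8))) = 3225 /17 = 189.71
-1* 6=-6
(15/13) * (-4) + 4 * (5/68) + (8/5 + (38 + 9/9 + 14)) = 55558/1105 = 50.28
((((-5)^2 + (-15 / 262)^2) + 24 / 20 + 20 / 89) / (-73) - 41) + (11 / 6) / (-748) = -41.36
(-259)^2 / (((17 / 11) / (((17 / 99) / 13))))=67081 / 117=573.34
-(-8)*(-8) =-64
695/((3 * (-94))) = -2.46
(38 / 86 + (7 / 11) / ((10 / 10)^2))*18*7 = 64260 / 473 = 135.86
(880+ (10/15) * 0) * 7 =6160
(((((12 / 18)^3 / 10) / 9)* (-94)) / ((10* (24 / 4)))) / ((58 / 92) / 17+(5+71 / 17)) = -73508 / 131311125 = -0.00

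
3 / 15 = 1 / 5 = 0.20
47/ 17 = 2.76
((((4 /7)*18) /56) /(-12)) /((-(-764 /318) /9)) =-4293 /74872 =-0.06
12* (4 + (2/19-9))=-1116/19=-58.74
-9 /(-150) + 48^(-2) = 3481 /57600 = 0.06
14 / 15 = 0.93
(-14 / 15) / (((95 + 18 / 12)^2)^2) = -224 / 20812320015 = -0.00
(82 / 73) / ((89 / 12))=984 / 6497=0.15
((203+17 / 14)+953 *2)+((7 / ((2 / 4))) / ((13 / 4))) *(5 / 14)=384339 / 182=2111.75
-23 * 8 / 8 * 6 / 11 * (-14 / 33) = 644 / 121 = 5.32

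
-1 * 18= -18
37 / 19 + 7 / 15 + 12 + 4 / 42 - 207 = -384019 / 1995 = -192.49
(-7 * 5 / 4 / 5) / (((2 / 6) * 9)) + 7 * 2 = 161 / 12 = 13.42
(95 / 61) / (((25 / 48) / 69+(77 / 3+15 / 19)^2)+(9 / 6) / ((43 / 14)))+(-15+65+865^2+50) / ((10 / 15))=547930398308332985 / 488139420014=1122487.50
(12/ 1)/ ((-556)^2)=3/ 77284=0.00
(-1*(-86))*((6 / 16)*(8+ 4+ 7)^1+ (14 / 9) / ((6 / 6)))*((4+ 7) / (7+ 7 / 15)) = 1478125 / 1344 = 1099.80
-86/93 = -0.92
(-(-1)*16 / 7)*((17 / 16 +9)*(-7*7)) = -1127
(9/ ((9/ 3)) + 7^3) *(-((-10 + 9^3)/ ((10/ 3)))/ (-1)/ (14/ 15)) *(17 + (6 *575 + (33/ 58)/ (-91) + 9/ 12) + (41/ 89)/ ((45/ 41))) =18237968252190437/ 65763880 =277325003.52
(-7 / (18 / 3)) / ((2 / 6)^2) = -21 / 2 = -10.50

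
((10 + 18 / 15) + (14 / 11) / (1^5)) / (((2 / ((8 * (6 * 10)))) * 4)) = 8232 / 11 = 748.36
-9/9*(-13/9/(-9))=-13/81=-0.16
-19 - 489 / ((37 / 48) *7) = -28393 / 259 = -109.63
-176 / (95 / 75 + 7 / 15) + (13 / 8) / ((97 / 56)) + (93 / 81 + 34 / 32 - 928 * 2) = -1064657681 / 544752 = -1954.39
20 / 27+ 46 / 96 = 527 / 432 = 1.22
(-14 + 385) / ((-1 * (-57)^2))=-371 / 3249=-0.11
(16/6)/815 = 8/2445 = 0.00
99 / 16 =6.19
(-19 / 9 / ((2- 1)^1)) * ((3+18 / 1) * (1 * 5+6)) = -1463 / 3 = -487.67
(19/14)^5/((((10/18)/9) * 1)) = 200564019/2689120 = 74.58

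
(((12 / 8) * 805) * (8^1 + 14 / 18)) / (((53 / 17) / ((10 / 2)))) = 5405575 / 318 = 16998.66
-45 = -45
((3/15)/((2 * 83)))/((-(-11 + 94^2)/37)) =-37/7324750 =-0.00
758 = 758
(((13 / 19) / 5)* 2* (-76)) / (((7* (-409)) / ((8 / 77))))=832 / 1102255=0.00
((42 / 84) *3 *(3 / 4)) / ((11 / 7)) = 63 / 88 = 0.72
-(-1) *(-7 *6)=-42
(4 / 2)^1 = 2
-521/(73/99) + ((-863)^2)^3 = 30156965170489076878/73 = 413109111924507902.44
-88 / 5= -17.60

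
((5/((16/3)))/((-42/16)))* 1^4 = -5/14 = -0.36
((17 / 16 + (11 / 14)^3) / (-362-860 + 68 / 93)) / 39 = -263283 / 8103108832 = -0.00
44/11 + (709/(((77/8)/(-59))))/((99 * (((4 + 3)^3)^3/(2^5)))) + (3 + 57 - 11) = 16303613237797/307615546161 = 53.00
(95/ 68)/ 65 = 19/ 884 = 0.02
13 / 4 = 3.25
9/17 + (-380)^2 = 2454809/17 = 144400.53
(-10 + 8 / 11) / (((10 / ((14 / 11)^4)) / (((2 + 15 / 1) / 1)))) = -33306672 / 805255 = -41.36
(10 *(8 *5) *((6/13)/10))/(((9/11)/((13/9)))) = 880/27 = 32.59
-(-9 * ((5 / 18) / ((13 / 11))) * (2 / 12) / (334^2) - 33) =574290343 / 17402736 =33.00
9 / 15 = 3 / 5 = 0.60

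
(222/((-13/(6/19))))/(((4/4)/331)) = -440892/247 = -1784.99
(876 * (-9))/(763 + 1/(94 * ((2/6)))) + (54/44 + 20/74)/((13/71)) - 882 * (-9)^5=39529327736080253/758993950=52081215.85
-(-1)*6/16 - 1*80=-637/8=-79.62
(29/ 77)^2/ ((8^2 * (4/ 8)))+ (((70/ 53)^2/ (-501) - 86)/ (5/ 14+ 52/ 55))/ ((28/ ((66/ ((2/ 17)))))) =-6946417007487523/ 5251116465056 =-1322.85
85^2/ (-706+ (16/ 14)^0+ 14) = -7225/ 691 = -10.46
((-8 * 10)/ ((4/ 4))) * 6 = -480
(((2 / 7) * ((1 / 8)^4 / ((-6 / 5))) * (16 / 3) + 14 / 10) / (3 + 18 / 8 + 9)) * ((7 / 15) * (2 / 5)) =0.02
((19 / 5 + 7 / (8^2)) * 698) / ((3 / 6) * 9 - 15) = -145533 / 560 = -259.88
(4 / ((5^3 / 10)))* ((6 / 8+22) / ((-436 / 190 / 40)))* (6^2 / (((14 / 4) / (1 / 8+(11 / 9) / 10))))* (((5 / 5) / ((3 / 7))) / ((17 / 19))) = -23389912 / 27795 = -841.52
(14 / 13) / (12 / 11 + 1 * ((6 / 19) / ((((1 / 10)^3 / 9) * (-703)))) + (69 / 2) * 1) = 4113956 / 120516903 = 0.03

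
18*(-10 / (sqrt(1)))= -180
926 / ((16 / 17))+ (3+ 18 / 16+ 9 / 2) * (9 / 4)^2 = 131525 / 128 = 1027.54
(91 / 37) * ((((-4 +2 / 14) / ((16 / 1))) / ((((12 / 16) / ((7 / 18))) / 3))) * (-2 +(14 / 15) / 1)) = 182 / 185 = 0.98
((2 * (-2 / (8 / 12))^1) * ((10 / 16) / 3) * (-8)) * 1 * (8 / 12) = 20 / 3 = 6.67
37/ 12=3.08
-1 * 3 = -3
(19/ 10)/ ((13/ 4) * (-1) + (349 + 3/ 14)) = 266/ 48435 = 0.01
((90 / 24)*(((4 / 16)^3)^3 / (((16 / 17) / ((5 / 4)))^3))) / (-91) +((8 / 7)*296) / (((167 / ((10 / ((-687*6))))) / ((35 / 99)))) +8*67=456850670626838301676397 / 852336104035426762752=536.00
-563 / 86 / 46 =-563 / 3956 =-0.14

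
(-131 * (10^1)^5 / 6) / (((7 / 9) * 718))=-3909.67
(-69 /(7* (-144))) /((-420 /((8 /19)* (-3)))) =23 /111720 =0.00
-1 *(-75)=75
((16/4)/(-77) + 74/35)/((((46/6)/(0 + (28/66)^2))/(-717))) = -5313448/153065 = -34.71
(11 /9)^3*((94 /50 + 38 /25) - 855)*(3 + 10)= -73676174 /3645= -20212.94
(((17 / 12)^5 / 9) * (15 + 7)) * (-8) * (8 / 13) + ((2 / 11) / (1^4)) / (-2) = -172030145 / 2501928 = -68.76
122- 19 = 103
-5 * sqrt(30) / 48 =-0.57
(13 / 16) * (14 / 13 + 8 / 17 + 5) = 1447 / 272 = 5.32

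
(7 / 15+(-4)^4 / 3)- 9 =384 / 5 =76.80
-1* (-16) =16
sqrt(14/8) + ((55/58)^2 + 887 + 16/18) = sqrt(7)/2 + 26908949/30276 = 890.11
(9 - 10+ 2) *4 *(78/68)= 78/17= 4.59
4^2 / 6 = 2.67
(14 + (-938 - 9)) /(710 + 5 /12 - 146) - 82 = -566582 /6773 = -83.65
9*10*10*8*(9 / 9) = 7200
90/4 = 22.50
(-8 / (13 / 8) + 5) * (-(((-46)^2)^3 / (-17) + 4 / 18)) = 85268672030 / 1989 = 42870121.68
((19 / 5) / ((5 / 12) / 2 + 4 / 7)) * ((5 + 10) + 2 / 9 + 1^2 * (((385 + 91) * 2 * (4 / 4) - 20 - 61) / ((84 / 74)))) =7493524 / 1965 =3813.50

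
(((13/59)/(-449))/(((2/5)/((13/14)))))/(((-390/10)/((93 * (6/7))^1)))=6045/2596118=0.00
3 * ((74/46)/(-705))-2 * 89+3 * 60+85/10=113431/10810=10.49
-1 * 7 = -7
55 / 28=1.96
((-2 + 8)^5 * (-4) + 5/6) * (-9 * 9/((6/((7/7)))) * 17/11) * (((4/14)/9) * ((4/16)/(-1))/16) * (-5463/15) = 5777164383/49280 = 117231.42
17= 17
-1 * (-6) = 6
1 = 1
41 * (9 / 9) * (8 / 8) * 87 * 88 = 313896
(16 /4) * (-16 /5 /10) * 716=-22912 /25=-916.48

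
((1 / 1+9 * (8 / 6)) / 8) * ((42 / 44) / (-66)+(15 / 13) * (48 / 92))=85027 / 89056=0.95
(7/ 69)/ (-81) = -0.00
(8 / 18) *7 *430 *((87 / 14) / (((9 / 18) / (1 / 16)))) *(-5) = -31175 / 6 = -5195.83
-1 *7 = -7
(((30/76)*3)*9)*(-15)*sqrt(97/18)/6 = -675*sqrt(194)/152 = -61.85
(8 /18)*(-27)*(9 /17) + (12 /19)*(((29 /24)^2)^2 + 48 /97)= -4066132927 /866239488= -4.69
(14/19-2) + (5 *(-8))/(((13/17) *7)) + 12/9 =-38396/5187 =-7.40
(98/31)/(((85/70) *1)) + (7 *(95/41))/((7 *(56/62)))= 3127071/604996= 5.17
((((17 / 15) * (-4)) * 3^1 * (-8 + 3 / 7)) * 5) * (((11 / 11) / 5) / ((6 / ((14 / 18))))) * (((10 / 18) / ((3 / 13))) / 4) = 11713 / 1458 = 8.03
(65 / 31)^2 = 4225 / 961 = 4.40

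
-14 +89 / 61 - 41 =-3266 / 61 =-53.54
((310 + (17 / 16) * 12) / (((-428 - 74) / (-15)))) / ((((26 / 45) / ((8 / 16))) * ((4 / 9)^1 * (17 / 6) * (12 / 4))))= 7842825 / 3550144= 2.21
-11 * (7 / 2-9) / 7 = 121 / 14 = 8.64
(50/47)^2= 2500/2209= 1.13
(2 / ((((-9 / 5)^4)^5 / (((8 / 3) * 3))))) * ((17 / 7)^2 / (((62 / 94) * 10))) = 2072601318359375000 / 18467493832307474848719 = 0.00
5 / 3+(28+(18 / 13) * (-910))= -3691 / 3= -1230.33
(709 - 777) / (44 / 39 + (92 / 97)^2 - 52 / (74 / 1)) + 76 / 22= -4736045056 / 98948729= -47.86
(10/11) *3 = 30/11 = 2.73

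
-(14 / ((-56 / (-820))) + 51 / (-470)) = -96299 / 470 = -204.89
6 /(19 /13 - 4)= -26 /11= -2.36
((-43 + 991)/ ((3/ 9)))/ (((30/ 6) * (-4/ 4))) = -2844/ 5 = -568.80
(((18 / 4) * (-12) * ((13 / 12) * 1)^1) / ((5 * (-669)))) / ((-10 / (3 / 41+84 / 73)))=-142857 / 66743900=-0.00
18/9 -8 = -6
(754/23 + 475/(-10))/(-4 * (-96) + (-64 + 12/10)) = -3385/73876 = -0.05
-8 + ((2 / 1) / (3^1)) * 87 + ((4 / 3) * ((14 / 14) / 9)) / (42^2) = 50.00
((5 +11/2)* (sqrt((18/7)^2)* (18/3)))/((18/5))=45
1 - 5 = -4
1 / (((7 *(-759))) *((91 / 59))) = -59 / 483483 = -0.00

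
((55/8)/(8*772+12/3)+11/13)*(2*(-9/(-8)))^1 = 326733/171392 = 1.91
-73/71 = -1.03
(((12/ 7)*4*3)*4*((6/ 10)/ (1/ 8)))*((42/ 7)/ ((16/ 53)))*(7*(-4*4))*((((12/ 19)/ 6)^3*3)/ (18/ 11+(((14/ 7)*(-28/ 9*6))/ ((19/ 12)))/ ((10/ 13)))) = 580276224/ 5473121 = 106.02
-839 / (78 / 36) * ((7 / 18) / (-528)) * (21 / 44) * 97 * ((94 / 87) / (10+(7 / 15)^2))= 4685626225 / 3355951456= 1.40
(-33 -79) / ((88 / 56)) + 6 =-718 / 11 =-65.27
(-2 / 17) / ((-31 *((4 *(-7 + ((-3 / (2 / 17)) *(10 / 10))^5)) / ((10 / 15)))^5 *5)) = -0.00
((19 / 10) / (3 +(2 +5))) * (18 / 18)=19 / 100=0.19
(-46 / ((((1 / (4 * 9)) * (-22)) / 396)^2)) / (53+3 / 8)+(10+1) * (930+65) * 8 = -117136552 / 427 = -274324.48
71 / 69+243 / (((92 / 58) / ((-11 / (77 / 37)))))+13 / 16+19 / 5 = -31070693 / 38640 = -804.11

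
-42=-42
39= 39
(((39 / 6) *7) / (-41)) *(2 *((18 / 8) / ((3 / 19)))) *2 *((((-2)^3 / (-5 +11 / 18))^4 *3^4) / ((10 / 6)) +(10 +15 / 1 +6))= -573281839760721 / 15969533210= -35898.47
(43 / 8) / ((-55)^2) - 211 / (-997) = 5149071 / 24127400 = 0.21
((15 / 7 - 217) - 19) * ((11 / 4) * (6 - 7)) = 18007 / 28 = 643.11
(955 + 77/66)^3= 188822850553/216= 874179863.67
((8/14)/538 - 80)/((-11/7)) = 150638/2959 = 50.91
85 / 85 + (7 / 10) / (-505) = 5043 / 5050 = 1.00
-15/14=-1.07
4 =4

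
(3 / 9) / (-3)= -1 / 9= -0.11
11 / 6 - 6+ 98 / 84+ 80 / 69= -127 / 69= -1.84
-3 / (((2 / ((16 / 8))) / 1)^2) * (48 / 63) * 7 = -16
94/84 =47/42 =1.12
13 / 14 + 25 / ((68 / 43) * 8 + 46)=11959 / 8827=1.35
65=65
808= 808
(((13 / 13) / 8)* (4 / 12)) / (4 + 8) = 1 / 288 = 0.00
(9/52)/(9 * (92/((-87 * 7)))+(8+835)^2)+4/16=312566825/1250266082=0.25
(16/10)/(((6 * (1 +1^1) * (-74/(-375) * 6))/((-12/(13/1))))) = -50/481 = -0.10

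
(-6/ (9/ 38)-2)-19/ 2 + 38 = 7/ 6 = 1.17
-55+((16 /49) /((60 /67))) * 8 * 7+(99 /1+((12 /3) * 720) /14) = 4052 /15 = 270.13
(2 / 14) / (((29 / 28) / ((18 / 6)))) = 0.41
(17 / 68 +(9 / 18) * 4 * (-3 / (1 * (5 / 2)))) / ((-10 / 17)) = 3.66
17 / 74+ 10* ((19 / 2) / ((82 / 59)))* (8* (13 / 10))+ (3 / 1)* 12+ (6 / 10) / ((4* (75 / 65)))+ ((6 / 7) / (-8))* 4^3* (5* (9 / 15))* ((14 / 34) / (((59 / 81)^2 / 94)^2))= -8285555409543555773 / 31249462282900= -265142.34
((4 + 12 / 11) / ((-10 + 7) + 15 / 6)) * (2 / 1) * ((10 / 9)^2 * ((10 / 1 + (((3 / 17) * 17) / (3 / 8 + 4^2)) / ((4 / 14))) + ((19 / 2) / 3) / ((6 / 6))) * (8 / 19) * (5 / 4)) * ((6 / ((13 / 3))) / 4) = -607768000 / 9610029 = -63.24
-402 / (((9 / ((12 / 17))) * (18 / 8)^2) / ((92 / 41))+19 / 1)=-2366976 / 281243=-8.42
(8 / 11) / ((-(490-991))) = 8 / 5511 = 0.00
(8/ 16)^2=1/ 4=0.25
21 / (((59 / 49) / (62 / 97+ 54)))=5453700 / 5723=952.94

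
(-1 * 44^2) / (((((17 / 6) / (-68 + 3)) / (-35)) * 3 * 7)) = -74023.53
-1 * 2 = -2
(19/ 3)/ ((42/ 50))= 475/ 63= 7.54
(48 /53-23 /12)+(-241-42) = -180631 /636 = -284.01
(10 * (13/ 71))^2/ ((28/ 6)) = 25350/ 35287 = 0.72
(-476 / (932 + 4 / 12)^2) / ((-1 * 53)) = 4284 / 414630077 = 0.00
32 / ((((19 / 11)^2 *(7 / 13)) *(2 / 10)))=251680 / 2527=99.60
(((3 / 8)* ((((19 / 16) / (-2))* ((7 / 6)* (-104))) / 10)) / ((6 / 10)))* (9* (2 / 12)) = 6.75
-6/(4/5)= -15/2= -7.50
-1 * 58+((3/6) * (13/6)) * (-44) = -317/3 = -105.67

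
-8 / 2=-4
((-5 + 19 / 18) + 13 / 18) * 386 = -11194 / 9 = -1243.78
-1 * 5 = -5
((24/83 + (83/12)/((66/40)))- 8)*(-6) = 57830/2739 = 21.11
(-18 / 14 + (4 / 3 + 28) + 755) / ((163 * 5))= 16444 / 17115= 0.96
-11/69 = -0.16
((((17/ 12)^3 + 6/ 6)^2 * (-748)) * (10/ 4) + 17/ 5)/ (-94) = 206155587811/ 701706240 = 293.79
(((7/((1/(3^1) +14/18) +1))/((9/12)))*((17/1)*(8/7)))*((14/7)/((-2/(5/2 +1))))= -5712/19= -300.63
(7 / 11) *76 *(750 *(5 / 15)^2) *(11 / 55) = 26600 / 33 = 806.06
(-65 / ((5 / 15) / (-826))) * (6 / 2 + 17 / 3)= 1395940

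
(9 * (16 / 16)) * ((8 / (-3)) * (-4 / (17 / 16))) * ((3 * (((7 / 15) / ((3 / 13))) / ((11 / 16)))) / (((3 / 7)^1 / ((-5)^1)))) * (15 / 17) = -26091520 / 3179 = -8207.46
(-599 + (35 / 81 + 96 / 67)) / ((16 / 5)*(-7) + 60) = -4050815 / 255069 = -15.88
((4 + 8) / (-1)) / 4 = -3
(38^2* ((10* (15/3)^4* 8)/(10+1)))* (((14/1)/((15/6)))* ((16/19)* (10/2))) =1702400000/11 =154763636.36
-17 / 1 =-17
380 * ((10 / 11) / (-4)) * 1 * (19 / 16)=-9025 / 88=-102.56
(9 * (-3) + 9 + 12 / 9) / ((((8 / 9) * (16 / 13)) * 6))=-325 / 128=-2.54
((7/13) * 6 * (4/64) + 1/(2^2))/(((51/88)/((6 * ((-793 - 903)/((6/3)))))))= -876832/221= -3967.57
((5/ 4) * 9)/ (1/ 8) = 90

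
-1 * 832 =-832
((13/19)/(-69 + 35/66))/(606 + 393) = -286/28591713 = -0.00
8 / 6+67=205 / 3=68.33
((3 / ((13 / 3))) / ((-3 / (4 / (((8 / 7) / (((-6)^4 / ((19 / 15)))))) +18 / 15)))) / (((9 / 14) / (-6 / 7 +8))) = -9185.26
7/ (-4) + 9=29/ 4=7.25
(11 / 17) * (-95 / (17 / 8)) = -28.93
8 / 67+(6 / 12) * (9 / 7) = 0.76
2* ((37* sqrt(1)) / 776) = 37 / 388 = 0.10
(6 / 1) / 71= 6 / 71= 0.08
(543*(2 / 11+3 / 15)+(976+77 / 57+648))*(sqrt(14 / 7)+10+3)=5745446*sqrt(2) / 3135+74690798 / 3135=26416.61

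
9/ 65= 0.14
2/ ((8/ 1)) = 1/ 4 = 0.25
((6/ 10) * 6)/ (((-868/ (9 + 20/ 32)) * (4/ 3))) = -297/ 9920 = -0.03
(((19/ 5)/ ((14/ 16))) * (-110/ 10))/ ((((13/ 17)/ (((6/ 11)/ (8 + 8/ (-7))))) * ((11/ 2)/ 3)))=-1938/ 715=-2.71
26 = 26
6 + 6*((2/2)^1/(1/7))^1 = 48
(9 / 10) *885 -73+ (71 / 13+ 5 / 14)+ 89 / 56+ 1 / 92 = 12238505 / 16744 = 730.92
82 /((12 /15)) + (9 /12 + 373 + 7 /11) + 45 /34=357701 /748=478.21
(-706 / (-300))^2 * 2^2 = 124609 / 5625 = 22.15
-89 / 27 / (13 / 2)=-178 / 351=-0.51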